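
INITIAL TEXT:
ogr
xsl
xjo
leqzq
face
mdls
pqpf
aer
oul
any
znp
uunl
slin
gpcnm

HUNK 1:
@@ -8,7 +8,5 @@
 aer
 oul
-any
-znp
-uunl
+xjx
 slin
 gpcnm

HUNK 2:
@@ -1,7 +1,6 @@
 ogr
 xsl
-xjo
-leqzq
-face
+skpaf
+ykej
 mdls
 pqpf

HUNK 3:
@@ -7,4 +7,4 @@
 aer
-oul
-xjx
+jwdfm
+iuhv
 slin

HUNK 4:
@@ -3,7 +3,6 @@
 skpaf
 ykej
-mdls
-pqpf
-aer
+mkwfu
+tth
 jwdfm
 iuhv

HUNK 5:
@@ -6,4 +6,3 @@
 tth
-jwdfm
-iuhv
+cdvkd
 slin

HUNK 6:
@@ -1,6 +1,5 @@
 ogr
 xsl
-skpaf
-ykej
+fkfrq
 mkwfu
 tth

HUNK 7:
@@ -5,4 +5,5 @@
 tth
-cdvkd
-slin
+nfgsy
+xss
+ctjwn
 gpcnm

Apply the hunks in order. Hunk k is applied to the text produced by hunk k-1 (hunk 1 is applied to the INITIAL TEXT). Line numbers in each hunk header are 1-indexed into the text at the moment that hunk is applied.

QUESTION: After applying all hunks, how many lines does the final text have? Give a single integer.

Hunk 1: at line 8 remove [any,znp,uunl] add [xjx] -> 12 lines: ogr xsl xjo leqzq face mdls pqpf aer oul xjx slin gpcnm
Hunk 2: at line 1 remove [xjo,leqzq,face] add [skpaf,ykej] -> 11 lines: ogr xsl skpaf ykej mdls pqpf aer oul xjx slin gpcnm
Hunk 3: at line 7 remove [oul,xjx] add [jwdfm,iuhv] -> 11 lines: ogr xsl skpaf ykej mdls pqpf aer jwdfm iuhv slin gpcnm
Hunk 4: at line 3 remove [mdls,pqpf,aer] add [mkwfu,tth] -> 10 lines: ogr xsl skpaf ykej mkwfu tth jwdfm iuhv slin gpcnm
Hunk 5: at line 6 remove [jwdfm,iuhv] add [cdvkd] -> 9 lines: ogr xsl skpaf ykej mkwfu tth cdvkd slin gpcnm
Hunk 6: at line 1 remove [skpaf,ykej] add [fkfrq] -> 8 lines: ogr xsl fkfrq mkwfu tth cdvkd slin gpcnm
Hunk 7: at line 5 remove [cdvkd,slin] add [nfgsy,xss,ctjwn] -> 9 lines: ogr xsl fkfrq mkwfu tth nfgsy xss ctjwn gpcnm
Final line count: 9

Answer: 9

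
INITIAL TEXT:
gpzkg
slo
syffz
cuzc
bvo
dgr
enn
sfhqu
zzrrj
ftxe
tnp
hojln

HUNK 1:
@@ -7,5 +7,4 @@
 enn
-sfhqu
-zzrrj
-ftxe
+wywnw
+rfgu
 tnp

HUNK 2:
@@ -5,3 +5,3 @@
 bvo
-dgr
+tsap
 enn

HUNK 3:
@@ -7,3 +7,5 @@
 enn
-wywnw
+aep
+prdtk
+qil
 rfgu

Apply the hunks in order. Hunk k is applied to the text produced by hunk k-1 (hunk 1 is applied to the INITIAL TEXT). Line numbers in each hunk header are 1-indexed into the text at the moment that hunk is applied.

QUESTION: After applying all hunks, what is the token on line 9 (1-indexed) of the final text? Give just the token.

Hunk 1: at line 7 remove [sfhqu,zzrrj,ftxe] add [wywnw,rfgu] -> 11 lines: gpzkg slo syffz cuzc bvo dgr enn wywnw rfgu tnp hojln
Hunk 2: at line 5 remove [dgr] add [tsap] -> 11 lines: gpzkg slo syffz cuzc bvo tsap enn wywnw rfgu tnp hojln
Hunk 3: at line 7 remove [wywnw] add [aep,prdtk,qil] -> 13 lines: gpzkg slo syffz cuzc bvo tsap enn aep prdtk qil rfgu tnp hojln
Final line 9: prdtk

Answer: prdtk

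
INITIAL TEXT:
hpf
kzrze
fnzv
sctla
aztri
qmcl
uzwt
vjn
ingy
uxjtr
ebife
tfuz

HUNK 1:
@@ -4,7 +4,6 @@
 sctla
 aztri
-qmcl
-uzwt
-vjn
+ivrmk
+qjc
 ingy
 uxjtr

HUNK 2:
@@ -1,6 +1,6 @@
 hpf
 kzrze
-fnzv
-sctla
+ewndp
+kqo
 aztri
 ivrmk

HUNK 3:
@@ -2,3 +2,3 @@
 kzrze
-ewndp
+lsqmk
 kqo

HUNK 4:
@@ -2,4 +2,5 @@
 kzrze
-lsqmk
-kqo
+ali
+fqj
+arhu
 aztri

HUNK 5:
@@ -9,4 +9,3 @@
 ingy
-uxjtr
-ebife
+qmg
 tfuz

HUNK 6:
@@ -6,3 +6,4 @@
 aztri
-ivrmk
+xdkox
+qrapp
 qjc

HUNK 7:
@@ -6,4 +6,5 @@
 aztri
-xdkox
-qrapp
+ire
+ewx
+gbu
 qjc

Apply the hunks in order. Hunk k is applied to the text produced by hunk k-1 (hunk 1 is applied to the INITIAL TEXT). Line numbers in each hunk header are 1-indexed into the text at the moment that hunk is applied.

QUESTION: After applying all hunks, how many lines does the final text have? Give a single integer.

Hunk 1: at line 4 remove [qmcl,uzwt,vjn] add [ivrmk,qjc] -> 11 lines: hpf kzrze fnzv sctla aztri ivrmk qjc ingy uxjtr ebife tfuz
Hunk 2: at line 1 remove [fnzv,sctla] add [ewndp,kqo] -> 11 lines: hpf kzrze ewndp kqo aztri ivrmk qjc ingy uxjtr ebife tfuz
Hunk 3: at line 2 remove [ewndp] add [lsqmk] -> 11 lines: hpf kzrze lsqmk kqo aztri ivrmk qjc ingy uxjtr ebife tfuz
Hunk 4: at line 2 remove [lsqmk,kqo] add [ali,fqj,arhu] -> 12 lines: hpf kzrze ali fqj arhu aztri ivrmk qjc ingy uxjtr ebife tfuz
Hunk 5: at line 9 remove [uxjtr,ebife] add [qmg] -> 11 lines: hpf kzrze ali fqj arhu aztri ivrmk qjc ingy qmg tfuz
Hunk 6: at line 6 remove [ivrmk] add [xdkox,qrapp] -> 12 lines: hpf kzrze ali fqj arhu aztri xdkox qrapp qjc ingy qmg tfuz
Hunk 7: at line 6 remove [xdkox,qrapp] add [ire,ewx,gbu] -> 13 lines: hpf kzrze ali fqj arhu aztri ire ewx gbu qjc ingy qmg tfuz
Final line count: 13

Answer: 13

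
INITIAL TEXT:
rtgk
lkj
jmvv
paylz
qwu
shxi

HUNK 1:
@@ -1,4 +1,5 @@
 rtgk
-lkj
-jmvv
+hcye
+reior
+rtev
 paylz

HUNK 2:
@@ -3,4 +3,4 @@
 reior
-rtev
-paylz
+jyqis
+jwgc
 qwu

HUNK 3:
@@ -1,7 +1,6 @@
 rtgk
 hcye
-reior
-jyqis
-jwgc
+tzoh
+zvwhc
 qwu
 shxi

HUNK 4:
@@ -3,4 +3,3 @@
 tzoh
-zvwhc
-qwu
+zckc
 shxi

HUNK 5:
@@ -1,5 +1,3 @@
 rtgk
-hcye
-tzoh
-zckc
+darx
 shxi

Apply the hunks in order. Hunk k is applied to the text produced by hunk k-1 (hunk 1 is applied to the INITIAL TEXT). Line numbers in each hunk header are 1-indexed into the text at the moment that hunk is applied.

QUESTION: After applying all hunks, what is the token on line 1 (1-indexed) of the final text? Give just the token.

Answer: rtgk

Derivation:
Hunk 1: at line 1 remove [lkj,jmvv] add [hcye,reior,rtev] -> 7 lines: rtgk hcye reior rtev paylz qwu shxi
Hunk 2: at line 3 remove [rtev,paylz] add [jyqis,jwgc] -> 7 lines: rtgk hcye reior jyqis jwgc qwu shxi
Hunk 3: at line 1 remove [reior,jyqis,jwgc] add [tzoh,zvwhc] -> 6 lines: rtgk hcye tzoh zvwhc qwu shxi
Hunk 4: at line 3 remove [zvwhc,qwu] add [zckc] -> 5 lines: rtgk hcye tzoh zckc shxi
Hunk 5: at line 1 remove [hcye,tzoh,zckc] add [darx] -> 3 lines: rtgk darx shxi
Final line 1: rtgk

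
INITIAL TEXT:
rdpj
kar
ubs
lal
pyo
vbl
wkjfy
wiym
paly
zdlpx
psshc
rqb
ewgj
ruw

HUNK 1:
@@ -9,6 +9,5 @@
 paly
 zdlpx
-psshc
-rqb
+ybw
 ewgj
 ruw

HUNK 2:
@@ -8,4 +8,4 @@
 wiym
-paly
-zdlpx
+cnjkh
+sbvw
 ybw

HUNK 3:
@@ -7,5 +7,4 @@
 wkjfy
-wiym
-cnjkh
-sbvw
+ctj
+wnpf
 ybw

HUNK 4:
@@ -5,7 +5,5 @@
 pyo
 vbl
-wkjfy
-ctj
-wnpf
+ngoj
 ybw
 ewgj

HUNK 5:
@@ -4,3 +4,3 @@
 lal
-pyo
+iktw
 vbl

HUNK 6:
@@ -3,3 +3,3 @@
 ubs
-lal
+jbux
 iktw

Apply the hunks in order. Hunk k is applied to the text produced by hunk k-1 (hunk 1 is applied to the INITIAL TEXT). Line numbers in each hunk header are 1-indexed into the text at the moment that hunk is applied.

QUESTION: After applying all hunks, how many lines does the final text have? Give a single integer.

Hunk 1: at line 9 remove [psshc,rqb] add [ybw] -> 13 lines: rdpj kar ubs lal pyo vbl wkjfy wiym paly zdlpx ybw ewgj ruw
Hunk 2: at line 8 remove [paly,zdlpx] add [cnjkh,sbvw] -> 13 lines: rdpj kar ubs lal pyo vbl wkjfy wiym cnjkh sbvw ybw ewgj ruw
Hunk 3: at line 7 remove [wiym,cnjkh,sbvw] add [ctj,wnpf] -> 12 lines: rdpj kar ubs lal pyo vbl wkjfy ctj wnpf ybw ewgj ruw
Hunk 4: at line 5 remove [wkjfy,ctj,wnpf] add [ngoj] -> 10 lines: rdpj kar ubs lal pyo vbl ngoj ybw ewgj ruw
Hunk 5: at line 4 remove [pyo] add [iktw] -> 10 lines: rdpj kar ubs lal iktw vbl ngoj ybw ewgj ruw
Hunk 6: at line 3 remove [lal] add [jbux] -> 10 lines: rdpj kar ubs jbux iktw vbl ngoj ybw ewgj ruw
Final line count: 10

Answer: 10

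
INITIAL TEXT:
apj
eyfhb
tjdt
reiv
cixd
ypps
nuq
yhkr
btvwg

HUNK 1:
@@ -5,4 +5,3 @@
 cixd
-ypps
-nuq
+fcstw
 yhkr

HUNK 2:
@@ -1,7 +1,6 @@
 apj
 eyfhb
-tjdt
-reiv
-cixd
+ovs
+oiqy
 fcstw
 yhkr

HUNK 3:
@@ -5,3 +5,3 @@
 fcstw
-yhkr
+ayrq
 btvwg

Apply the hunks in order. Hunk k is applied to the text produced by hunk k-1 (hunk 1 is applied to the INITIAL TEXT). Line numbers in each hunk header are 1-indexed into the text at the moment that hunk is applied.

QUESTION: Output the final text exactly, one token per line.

Hunk 1: at line 5 remove [ypps,nuq] add [fcstw] -> 8 lines: apj eyfhb tjdt reiv cixd fcstw yhkr btvwg
Hunk 2: at line 1 remove [tjdt,reiv,cixd] add [ovs,oiqy] -> 7 lines: apj eyfhb ovs oiqy fcstw yhkr btvwg
Hunk 3: at line 5 remove [yhkr] add [ayrq] -> 7 lines: apj eyfhb ovs oiqy fcstw ayrq btvwg

Answer: apj
eyfhb
ovs
oiqy
fcstw
ayrq
btvwg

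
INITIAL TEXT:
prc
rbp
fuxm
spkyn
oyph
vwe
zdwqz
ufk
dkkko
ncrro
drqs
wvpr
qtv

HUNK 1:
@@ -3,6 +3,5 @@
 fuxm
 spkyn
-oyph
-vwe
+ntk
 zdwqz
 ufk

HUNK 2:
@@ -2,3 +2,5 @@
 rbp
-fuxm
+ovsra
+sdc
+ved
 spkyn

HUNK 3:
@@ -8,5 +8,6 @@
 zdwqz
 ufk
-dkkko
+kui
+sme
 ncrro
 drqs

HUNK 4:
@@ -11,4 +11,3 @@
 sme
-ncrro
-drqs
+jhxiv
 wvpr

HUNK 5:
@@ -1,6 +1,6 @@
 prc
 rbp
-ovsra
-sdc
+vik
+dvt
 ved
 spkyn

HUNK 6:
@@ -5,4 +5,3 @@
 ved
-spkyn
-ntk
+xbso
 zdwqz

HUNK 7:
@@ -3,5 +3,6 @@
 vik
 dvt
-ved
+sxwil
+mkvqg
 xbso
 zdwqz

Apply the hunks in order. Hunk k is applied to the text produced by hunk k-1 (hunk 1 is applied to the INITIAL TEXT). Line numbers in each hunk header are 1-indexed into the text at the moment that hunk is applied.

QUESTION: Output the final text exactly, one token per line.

Hunk 1: at line 3 remove [oyph,vwe] add [ntk] -> 12 lines: prc rbp fuxm spkyn ntk zdwqz ufk dkkko ncrro drqs wvpr qtv
Hunk 2: at line 2 remove [fuxm] add [ovsra,sdc,ved] -> 14 lines: prc rbp ovsra sdc ved spkyn ntk zdwqz ufk dkkko ncrro drqs wvpr qtv
Hunk 3: at line 8 remove [dkkko] add [kui,sme] -> 15 lines: prc rbp ovsra sdc ved spkyn ntk zdwqz ufk kui sme ncrro drqs wvpr qtv
Hunk 4: at line 11 remove [ncrro,drqs] add [jhxiv] -> 14 lines: prc rbp ovsra sdc ved spkyn ntk zdwqz ufk kui sme jhxiv wvpr qtv
Hunk 5: at line 1 remove [ovsra,sdc] add [vik,dvt] -> 14 lines: prc rbp vik dvt ved spkyn ntk zdwqz ufk kui sme jhxiv wvpr qtv
Hunk 6: at line 5 remove [spkyn,ntk] add [xbso] -> 13 lines: prc rbp vik dvt ved xbso zdwqz ufk kui sme jhxiv wvpr qtv
Hunk 7: at line 3 remove [ved] add [sxwil,mkvqg] -> 14 lines: prc rbp vik dvt sxwil mkvqg xbso zdwqz ufk kui sme jhxiv wvpr qtv

Answer: prc
rbp
vik
dvt
sxwil
mkvqg
xbso
zdwqz
ufk
kui
sme
jhxiv
wvpr
qtv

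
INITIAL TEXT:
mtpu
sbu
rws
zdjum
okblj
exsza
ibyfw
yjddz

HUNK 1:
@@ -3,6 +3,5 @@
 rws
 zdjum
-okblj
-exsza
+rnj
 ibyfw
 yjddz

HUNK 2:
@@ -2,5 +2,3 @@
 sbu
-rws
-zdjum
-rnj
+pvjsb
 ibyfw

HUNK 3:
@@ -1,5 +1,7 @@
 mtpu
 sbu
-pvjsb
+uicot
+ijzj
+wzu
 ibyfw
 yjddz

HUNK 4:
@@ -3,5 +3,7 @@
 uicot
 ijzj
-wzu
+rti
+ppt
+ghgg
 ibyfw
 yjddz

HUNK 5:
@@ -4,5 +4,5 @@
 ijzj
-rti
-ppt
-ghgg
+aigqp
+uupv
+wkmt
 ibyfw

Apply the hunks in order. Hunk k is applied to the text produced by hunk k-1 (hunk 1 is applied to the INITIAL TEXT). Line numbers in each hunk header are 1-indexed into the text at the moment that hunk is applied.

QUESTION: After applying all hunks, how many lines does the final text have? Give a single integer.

Hunk 1: at line 3 remove [okblj,exsza] add [rnj] -> 7 lines: mtpu sbu rws zdjum rnj ibyfw yjddz
Hunk 2: at line 2 remove [rws,zdjum,rnj] add [pvjsb] -> 5 lines: mtpu sbu pvjsb ibyfw yjddz
Hunk 3: at line 1 remove [pvjsb] add [uicot,ijzj,wzu] -> 7 lines: mtpu sbu uicot ijzj wzu ibyfw yjddz
Hunk 4: at line 3 remove [wzu] add [rti,ppt,ghgg] -> 9 lines: mtpu sbu uicot ijzj rti ppt ghgg ibyfw yjddz
Hunk 5: at line 4 remove [rti,ppt,ghgg] add [aigqp,uupv,wkmt] -> 9 lines: mtpu sbu uicot ijzj aigqp uupv wkmt ibyfw yjddz
Final line count: 9

Answer: 9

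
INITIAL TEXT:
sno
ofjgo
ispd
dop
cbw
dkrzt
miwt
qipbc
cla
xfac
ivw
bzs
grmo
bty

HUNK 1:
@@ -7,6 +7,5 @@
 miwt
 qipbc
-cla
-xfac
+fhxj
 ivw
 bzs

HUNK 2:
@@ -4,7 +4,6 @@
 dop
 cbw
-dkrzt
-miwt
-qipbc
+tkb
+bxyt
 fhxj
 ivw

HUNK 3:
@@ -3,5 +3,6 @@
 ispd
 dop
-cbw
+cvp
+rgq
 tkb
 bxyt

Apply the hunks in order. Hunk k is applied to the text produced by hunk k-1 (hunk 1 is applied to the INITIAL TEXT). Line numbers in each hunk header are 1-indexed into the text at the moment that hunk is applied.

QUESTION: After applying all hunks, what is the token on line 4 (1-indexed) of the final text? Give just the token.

Hunk 1: at line 7 remove [cla,xfac] add [fhxj] -> 13 lines: sno ofjgo ispd dop cbw dkrzt miwt qipbc fhxj ivw bzs grmo bty
Hunk 2: at line 4 remove [dkrzt,miwt,qipbc] add [tkb,bxyt] -> 12 lines: sno ofjgo ispd dop cbw tkb bxyt fhxj ivw bzs grmo bty
Hunk 3: at line 3 remove [cbw] add [cvp,rgq] -> 13 lines: sno ofjgo ispd dop cvp rgq tkb bxyt fhxj ivw bzs grmo bty
Final line 4: dop

Answer: dop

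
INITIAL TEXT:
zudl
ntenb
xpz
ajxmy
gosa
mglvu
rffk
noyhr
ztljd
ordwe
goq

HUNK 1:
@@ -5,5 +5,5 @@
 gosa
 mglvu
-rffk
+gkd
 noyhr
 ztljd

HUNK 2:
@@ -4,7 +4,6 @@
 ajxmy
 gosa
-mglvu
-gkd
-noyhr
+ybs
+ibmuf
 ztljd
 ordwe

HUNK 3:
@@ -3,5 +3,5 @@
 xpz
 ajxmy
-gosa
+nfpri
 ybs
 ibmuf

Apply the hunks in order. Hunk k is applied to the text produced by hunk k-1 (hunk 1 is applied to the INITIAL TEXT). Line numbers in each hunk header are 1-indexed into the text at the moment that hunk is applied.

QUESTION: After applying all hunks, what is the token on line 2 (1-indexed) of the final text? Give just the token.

Hunk 1: at line 5 remove [rffk] add [gkd] -> 11 lines: zudl ntenb xpz ajxmy gosa mglvu gkd noyhr ztljd ordwe goq
Hunk 2: at line 4 remove [mglvu,gkd,noyhr] add [ybs,ibmuf] -> 10 lines: zudl ntenb xpz ajxmy gosa ybs ibmuf ztljd ordwe goq
Hunk 3: at line 3 remove [gosa] add [nfpri] -> 10 lines: zudl ntenb xpz ajxmy nfpri ybs ibmuf ztljd ordwe goq
Final line 2: ntenb

Answer: ntenb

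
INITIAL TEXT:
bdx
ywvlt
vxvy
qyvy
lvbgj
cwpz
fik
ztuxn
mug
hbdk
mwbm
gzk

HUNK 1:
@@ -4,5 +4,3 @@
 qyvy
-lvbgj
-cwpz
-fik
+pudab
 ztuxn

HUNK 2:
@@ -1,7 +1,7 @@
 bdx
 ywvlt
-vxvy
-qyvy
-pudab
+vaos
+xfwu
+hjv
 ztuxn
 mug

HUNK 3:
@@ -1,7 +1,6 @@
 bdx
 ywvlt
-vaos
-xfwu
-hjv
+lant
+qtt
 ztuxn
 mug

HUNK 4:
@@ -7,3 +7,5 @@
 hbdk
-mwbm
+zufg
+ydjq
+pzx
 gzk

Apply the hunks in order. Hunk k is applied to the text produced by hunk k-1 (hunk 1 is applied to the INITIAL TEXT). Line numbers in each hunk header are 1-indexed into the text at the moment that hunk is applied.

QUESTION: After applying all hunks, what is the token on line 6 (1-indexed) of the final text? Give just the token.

Hunk 1: at line 4 remove [lvbgj,cwpz,fik] add [pudab] -> 10 lines: bdx ywvlt vxvy qyvy pudab ztuxn mug hbdk mwbm gzk
Hunk 2: at line 1 remove [vxvy,qyvy,pudab] add [vaos,xfwu,hjv] -> 10 lines: bdx ywvlt vaos xfwu hjv ztuxn mug hbdk mwbm gzk
Hunk 3: at line 1 remove [vaos,xfwu,hjv] add [lant,qtt] -> 9 lines: bdx ywvlt lant qtt ztuxn mug hbdk mwbm gzk
Hunk 4: at line 7 remove [mwbm] add [zufg,ydjq,pzx] -> 11 lines: bdx ywvlt lant qtt ztuxn mug hbdk zufg ydjq pzx gzk
Final line 6: mug

Answer: mug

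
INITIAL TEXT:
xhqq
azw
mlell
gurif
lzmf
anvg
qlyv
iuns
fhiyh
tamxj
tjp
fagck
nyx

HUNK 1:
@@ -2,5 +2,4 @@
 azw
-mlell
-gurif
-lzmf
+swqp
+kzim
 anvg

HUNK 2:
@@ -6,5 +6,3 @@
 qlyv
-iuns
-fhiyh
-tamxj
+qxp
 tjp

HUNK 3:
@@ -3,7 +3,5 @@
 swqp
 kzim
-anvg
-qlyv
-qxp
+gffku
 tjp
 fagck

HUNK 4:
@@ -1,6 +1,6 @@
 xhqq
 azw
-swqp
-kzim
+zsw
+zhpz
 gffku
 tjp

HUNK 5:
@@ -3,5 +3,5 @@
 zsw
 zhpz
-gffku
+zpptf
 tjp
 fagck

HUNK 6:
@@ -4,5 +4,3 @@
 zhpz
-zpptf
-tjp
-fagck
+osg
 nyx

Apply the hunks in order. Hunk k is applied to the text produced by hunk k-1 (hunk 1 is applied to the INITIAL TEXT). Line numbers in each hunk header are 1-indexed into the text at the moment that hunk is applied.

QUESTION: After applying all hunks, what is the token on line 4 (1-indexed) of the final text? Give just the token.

Answer: zhpz

Derivation:
Hunk 1: at line 2 remove [mlell,gurif,lzmf] add [swqp,kzim] -> 12 lines: xhqq azw swqp kzim anvg qlyv iuns fhiyh tamxj tjp fagck nyx
Hunk 2: at line 6 remove [iuns,fhiyh,tamxj] add [qxp] -> 10 lines: xhqq azw swqp kzim anvg qlyv qxp tjp fagck nyx
Hunk 3: at line 3 remove [anvg,qlyv,qxp] add [gffku] -> 8 lines: xhqq azw swqp kzim gffku tjp fagck nyx
Hunk 4: at line 1 remove [swqp,kzim] add [zsw,zhpz] -> 8 lines: xhqq azw zsw zhpz gffku tjp fagck nyx
Hunk 5: at line 3 remove [gffku] add [zpptf] -> 8 lines: xhqq azw zsw zhpz zpptf tjp fagck nyx
Hunk 6: at line 4 remove [zpptf,tjp,fagck] add [osg] -> 6 lines: xhqq azw zsw zhpz osg nyx
Final line 4: zhpz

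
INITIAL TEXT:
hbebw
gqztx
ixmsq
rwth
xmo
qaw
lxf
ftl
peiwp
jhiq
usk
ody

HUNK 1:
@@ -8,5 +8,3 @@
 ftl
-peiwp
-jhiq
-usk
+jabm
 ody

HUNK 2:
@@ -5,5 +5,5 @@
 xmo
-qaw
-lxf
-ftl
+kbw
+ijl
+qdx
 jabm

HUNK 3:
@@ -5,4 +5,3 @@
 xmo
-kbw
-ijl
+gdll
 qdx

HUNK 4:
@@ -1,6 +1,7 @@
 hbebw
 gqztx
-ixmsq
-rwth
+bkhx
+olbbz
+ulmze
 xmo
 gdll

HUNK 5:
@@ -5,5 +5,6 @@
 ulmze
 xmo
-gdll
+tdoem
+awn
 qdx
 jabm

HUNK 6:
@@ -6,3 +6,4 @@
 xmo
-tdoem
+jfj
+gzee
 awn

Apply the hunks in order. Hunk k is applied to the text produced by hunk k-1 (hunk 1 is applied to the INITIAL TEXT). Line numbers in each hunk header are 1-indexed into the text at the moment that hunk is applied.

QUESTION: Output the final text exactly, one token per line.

Answer: hbebw
gqztx
bkhx
olbbz
ulmze
xmo
jfj
gzee
awn
qdx
jabm
ody

Derivation:
Hunk 1: at line 8 remove [peiwp,jhiq,usk] add [jabm] -> 10 lines: hbebw gqztx ixmsq rwth xmo qaw lxf ftl jabm ody
Hunk 2: at line 5 remove [qaw,lxf,ftl] add [kbw,ijl,qdx] -> 10 lines: hbebw gqztx ixmsq rwth xmo kbw ijl qdx jabm ody
Hunk 3: at line 5 remove [kbw,ijl] add [gdll] -> 9 lines: hbebw gqztx ixmsq rwth xmo gdll qdx jabm ody
Hunk 4: at line 1 remove [ixmsq,rwth] add [bkhx,olbbz,ulmze] -> 10 lines: hbebw gqztx bkhx olbbz ulmze xmo gdll qdx jabm ody
Hunk 5: at line 5 remove [gdll] add [tdoem,awn] -> 11 lines: hbebw gqztx bkhx olbbz ulmze xmo tdoem awn qdx jabm ody
Hunk 6: at line 6 remove [tdoem] add [jfj,gzee] -> 12 lines: hbebw gqztx bkhx olbbz ulmze xmo jfj gzee awn qdx jabm ody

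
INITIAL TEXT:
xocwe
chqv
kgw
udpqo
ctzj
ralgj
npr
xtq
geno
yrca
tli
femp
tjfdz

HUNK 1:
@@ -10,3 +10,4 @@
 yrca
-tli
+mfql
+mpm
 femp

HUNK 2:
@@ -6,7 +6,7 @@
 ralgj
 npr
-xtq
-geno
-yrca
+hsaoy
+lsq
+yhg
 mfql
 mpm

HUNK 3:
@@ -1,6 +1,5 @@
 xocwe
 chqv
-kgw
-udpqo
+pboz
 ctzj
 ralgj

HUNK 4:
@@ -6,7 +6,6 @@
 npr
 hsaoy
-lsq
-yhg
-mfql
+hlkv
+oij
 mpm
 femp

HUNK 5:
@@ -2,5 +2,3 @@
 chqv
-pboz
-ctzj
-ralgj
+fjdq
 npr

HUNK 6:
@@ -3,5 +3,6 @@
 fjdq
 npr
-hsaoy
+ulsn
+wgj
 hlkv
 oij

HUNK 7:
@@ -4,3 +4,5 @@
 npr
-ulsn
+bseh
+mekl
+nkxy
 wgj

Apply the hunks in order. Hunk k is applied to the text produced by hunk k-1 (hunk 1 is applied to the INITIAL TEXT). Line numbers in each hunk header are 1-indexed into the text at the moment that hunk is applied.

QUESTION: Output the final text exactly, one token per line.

Answer: xocwe
chqv
fjdq
npr
bseh
mekl
nkxy
wgj
hlkv
oij
mpm
femp
tjfdz

Derivation:
Hunk 1: at line 10 remove [tli] add [mfql,mpm] -> 14 lines: xocwe chqv kgw udpqo ctzj ralgj npr xtq geno yrca mfql mpm femp tjfdz
Hunk 2: at line 6 remove [xtq,geno,yrca] add [hsaoy,lsq,yhg] -> 14 lines: xocwe chqv kgw udpqo ctzj ralgj npr hsaoy lsq yhg mfql mpm femp tjfdz
Hunk 3: at line 1 remove [kgw,udpqo] add [pboz] -> 13 lines: xocwe chqv pboz ctzj ralgj npr hsaoy lsq yhg mfql mpm femp tjfdz
Hunk 4: at line 6 remove [lsq,yhg,mfql] add [hlkv,oij] -> 12 lines: xocwe chqv pboz ctzj ralgj npr hsaoy hlkv oij mpm femp tjfdz
Hunk 5: at line 2 remove [pboz,ctzj,ralgj] add [fjdq] -> 10 lines: xocwe chqv fjdq npr hsaoy hlkv oij mpm femp tjfdz
Hunk 6: at line 3 remove [hsaoy] add [ulsn,wgj] -> 11 lines: xocwe chqv fjdq npr ulsn wgj hlkv oij mpm femp tjfdz
Hunk 7: at line 4 remove [ulsn] add [bseh,mekl,nkxy] -> 13 lines: xocwe chqv fjdq npr bseh mekl nkxy wgj hlkv oij mpm femp tjfdz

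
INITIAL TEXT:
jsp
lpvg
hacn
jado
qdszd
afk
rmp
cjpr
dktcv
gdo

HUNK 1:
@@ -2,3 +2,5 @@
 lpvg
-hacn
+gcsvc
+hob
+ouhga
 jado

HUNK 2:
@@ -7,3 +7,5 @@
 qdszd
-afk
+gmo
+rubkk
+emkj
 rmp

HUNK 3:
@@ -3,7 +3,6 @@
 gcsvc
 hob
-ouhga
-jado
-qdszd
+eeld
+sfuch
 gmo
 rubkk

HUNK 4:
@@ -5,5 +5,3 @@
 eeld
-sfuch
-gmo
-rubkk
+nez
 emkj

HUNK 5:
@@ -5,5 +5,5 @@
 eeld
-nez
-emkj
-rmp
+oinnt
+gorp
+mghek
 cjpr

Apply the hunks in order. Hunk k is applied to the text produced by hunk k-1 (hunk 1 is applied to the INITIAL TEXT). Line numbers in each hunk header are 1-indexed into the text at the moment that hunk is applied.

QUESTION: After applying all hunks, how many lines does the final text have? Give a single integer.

Hunk 1: at line 2 remove [hacn] add [gcsvc,hob,ouhga] -> 12 lines: jsp lpvg gcsvc hob ouhga jado qdszd afk rmp cjpr dktcv gdo
Hunk 2: at line 7 remove [afk] add [gmo,rubkk,emkj] -> 14 lines: jsp lpvg gcsvc hob ouhga jado qdszd gmo rubkk emkj rmp cjpr dktcv gdo
Hunk 3: at line 3 remove [ouhga,jado,qdszd] add [eeld,sfuch] -> 13 lines: jsp lpvg gcsvc hob eeld sfuch gmo rubkk emkj rmp cjpr dktcv gdo
Hunk 4: at line 5 remove [sfuch,gmo,rubkk] add [nez] -> 11 lines: jsp lpvg gcsvc hob eeld nez emkj rmp cjpr dktcv gdo
Hunk 5: at line 5 remove [nez,emkj,rmp] add [oinnt,gorp,mghek] -> 11 lines: jsp lpvg gcsvc hob eeld oinnt gorp mghek cjpr dktcv gdo
Final line count: 11

Answer: 11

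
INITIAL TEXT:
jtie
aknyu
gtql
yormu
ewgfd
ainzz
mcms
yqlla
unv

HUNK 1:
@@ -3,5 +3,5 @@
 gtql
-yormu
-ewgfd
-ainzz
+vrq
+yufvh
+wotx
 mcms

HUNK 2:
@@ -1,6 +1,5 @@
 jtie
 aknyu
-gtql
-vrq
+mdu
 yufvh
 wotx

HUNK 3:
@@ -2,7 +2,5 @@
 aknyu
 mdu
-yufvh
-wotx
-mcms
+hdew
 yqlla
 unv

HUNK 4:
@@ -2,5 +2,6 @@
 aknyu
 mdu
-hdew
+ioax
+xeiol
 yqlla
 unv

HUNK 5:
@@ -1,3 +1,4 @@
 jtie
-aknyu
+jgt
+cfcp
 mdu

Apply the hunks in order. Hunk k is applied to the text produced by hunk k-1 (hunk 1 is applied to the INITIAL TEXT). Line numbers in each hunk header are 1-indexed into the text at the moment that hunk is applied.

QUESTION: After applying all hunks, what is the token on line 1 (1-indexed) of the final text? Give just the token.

Hunk 1: at line 3 remove [yormu,ewgfd,ainzz] add [vrq,yufvh,wotx] -> 9 lines: jtie aknyu gtql vrq yufvh wotx mcms yqlla unv
Hunk 2: at line 1 remove [gtql,vrq] add [mdu] -> 8 lines: jtie aknyu mdu yufvh wotx mcms yqlla unv
Hunk 3: at line 2 remove [yufvh,wotx,mcms] add [hdew] -> 6 lines: jtie aknyu mdu hdew yqlla unv
Hunk 4: at line 2 remove [hdew] add [ioax,xeiol] -> 7 lines: jtie aknyu mdu ioax xeiol yqlla unv
Hunk 5: at line 1 remove [aknyu] add [jgt,cfcp] -> 8 lines: jtie jgt cfcp mdu ioax xeiol yqlla unv
Final line 1: jtie

Answer: jtie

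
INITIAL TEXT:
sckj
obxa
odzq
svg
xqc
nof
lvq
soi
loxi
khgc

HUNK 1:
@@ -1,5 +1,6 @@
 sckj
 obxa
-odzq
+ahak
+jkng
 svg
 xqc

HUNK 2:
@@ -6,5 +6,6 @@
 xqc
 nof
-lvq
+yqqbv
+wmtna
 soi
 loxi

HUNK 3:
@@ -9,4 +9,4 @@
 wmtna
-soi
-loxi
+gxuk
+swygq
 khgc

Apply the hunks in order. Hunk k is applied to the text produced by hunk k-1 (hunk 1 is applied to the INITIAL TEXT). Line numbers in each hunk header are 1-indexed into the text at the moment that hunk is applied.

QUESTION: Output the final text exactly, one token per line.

Answer: sckj
obxa
ahak
jkng
svg
xqc
nof
yqqbv
wmtna
gxuk
swygq
khgc

Derivation:
Hunk 1: at line 1 remove [odzq] add [ahak,jkng] -> 11 lines: sckj obxa ahak jkng svg xqc nof lvq soi loxi khgc
Hunk 2: at line 6 remove [lvq] add [yqqbv,wmtna] -> 12 lines: sckj obxa ahak jkng svg xqc nof yqqbv wmtna soi loxi khgc
Hunk 3: at line 9 remove [soi,loxi] add [gxuk,swygq] -> 12 lines: sckj obxa ahak jkng svg xqc nof yqqbv wmtna gxuk swygq khgc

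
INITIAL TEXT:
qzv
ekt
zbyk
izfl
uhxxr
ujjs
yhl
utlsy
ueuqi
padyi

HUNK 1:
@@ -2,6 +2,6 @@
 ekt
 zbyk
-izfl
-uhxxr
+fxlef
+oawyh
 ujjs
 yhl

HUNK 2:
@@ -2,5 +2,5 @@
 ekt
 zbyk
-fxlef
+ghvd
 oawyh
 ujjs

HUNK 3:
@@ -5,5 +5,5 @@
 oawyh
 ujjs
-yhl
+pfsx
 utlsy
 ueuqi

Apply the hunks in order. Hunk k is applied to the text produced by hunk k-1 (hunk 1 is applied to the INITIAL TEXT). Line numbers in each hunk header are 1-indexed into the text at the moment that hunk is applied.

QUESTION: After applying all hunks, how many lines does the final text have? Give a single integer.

Answer: 10

Derivation:
Hunk 1: at line 2 remove [izfl,uhxxr] add [fxlef,oawyh] -> 10 lines: qzv ekt zbyk fxlef oawyh ujjs yhl utlsy ueuqi padyi
Hunk 2: at line 2 remove [fxlef] add [ghvd] -> 10 lines: qzv ekt zbyk ghvd oawyh ujjs yhl utlsy ueuqi padyi
Hunk 3: at line 5 remove [yhl] add [pfsx] -> 10 lines: qzv ekt zbyk ghvd oawyh ujjs pfsx utlsy ueuqi padyi
Final line count: 10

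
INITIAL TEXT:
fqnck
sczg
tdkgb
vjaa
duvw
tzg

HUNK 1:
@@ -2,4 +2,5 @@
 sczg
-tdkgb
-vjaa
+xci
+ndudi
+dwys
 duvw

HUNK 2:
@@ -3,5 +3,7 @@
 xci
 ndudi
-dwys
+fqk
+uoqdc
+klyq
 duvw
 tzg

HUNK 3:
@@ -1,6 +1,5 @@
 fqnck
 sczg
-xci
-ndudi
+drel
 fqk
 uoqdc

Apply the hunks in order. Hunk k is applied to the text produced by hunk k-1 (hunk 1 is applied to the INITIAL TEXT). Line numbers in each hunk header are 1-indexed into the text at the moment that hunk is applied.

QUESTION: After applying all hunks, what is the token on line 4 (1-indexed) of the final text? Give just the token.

Answer: fqk

Derivation:
Hunk 1: at line 2 remove [tdkgb,vjaa] add [xci,ndudi,dwys] -> 7 lines: fqnck sczg xci ndudi dwys duvw tzg
Hunk 2: at line 3 remove [dwys] add [fqk,uoqdc,klyq] -> 9 lines: fqnck sczg xci ndudi fqk uoqdc klyq duvw tzg
Hunk 3: at line 1 remove [xci,ndudi] add [drel] -> 8 lines: fqnck sczg drel fqk uoqdc klyq duvw tzg
Final line 4: fqk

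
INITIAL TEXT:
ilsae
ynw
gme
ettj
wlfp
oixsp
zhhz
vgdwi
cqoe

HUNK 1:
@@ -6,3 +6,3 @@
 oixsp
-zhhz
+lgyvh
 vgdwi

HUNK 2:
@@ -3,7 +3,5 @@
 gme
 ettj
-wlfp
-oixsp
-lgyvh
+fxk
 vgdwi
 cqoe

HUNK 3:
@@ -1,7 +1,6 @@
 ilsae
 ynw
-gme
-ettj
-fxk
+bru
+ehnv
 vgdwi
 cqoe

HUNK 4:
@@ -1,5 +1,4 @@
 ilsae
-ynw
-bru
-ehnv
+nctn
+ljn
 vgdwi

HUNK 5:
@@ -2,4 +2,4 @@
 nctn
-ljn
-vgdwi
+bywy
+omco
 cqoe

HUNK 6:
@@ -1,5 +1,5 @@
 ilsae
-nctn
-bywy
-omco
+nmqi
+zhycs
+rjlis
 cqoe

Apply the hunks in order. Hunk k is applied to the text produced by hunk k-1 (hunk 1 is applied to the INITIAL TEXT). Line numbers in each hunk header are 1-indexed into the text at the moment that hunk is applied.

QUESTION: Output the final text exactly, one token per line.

Hunk 1: at line 6 remove [zhhz] add [lgyvh] -> 9 lines: ilsae ynw gme ettj wlfp oixsp lgyvh vgdwi cqoe
Hunk 2: at line 3 remove [wlfp,oixsp,lgyvh] add [fxk] -> 7 lines: ilsae ynw gme ettj fxk vgdwi cqoe
Hunk 3: at line 1 remove [gme,ettj,fxk] add [bru,ehnv] -> 6 lines: ilsae ynw bru ehnv vgdwi cqoe
Hunk 4: at line 1 remove [ynw,bru,ehnv] add [nctn,ljn] -> 5 lines: ilsae nctn ljn vgdwi cqoe
Hunk 5: at line 2 remove [ljn,vgdwi] add [bywy,omco] -> 5 lines: ilsae nctn bywy omco cqoe
Hunk 6: at line 1 remove [nctn,bywy,omco] add [nmqi,zhycs,rjlis] -> 5 lines: ilsae nmqi zhycs rjlis cqoe

Answer: ilsae
nmqi
zhycs
rjlis
cqoe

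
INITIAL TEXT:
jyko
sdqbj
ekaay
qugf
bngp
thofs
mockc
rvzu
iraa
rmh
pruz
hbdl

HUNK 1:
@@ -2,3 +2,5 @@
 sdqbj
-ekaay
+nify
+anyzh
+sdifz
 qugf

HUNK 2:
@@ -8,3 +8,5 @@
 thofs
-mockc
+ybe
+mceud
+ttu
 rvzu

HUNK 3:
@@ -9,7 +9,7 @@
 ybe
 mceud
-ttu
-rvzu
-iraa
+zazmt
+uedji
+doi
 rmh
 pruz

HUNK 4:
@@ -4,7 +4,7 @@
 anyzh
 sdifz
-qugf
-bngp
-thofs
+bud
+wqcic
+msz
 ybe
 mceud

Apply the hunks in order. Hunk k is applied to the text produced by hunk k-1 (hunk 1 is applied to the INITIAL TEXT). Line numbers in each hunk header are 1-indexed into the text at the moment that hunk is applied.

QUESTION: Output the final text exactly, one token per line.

Answer: jyko
sdqbj
nify
anyzh
sdifz
bud
wqcic
msz
ybe
mceud
zazmt
uedji
doi
rmh
pruz
hbdl

Derivation:
Hunk 1: at line 2 remove [ekaay] add [nify,anyzh,sdifz] -> 14 lines: jyko sdqbj nify anyzh sdifz qugf bngp thofs mockc rvzu iraa rmh pruz hbdl
Hunk 2: at line 8 remove [mockc] add [ybe,mceud,ttu] -> 16 lines: jyko sdqbj nify anyzh sdifz qugf bngp thofs ybe mceud ttu rvzu iraa rmh pruz hbdl
Hunk 3: at line 9 remove [ttu,rvzu,iraa] add [zazmt,uedji,doi] -> 16 lines: jyko sdqbj nify anyzh sdifz qugf bngp thofs ybe mceud zazmt uedji doi rmh pruz hbdl
Hunk 4: at line 4 remove [qugf,bngp,thofs] add [bud,wqcic,msz] -> 16 lines: jyko sdqbj nify anyzh sdifz bud wqcic msz ybe mceud zazmt uedji doi rmh pruz hbdl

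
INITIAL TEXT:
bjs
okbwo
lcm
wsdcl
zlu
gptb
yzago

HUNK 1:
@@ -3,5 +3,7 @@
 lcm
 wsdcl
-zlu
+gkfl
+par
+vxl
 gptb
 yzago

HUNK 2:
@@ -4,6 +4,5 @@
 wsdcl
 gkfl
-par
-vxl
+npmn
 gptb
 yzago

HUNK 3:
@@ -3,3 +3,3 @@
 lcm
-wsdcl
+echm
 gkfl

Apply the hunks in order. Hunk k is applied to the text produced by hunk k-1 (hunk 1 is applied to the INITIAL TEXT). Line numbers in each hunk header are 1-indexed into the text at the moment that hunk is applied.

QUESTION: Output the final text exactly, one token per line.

Answer: bjs
okbwo
lcm
echm
gkfl
npmn
gptb
yzago

Derivation:
Hunk 1: at line 3 remove [zlu] add [gkfl,par,vxl] -> 9 lines: bjs okbwo lcm wsdcl gkfl par vxl gptb yzago
Hunk 2: at line 4 remove [par,vxl] add [npmn] -> 8 lines: bjs okbwo lcm wsdcl gkfl npmn gptb yzago
Hunk 3: at line 3 remove [wsdcl] add [echm] -> 8 lines: bjs okbwo lcm echm gkfl npmn gptb yzago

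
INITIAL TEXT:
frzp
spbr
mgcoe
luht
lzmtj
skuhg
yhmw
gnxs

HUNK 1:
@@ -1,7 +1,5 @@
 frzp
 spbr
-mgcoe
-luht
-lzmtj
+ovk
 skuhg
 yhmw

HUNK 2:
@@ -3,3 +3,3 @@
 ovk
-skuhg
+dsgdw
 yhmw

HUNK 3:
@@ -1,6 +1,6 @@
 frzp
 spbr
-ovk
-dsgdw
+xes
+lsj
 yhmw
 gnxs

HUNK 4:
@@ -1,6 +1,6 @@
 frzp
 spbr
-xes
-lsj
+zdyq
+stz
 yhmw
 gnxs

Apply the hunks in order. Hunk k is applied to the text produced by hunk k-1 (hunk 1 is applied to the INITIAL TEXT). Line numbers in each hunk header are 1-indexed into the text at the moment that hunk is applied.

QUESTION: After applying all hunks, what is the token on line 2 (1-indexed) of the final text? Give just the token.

Hunk 1: at line 1 remove [mgcoe,luht,lzmtj] add [ovk] -> 6 lines: frzp spbr ovk skuhg yhmw gnxs
Hunk 2: at line 3 remove [skuhg] add [dsgdw] -> 6 lines: frzp spbr ovk dsgdw yhmw gnxs
Hunk 3: at line 1 remove [ovk,dsgdw] add [xes,lsj] -> 6 lines: frzp spbr xes lsj yhmw gnxs
Hunk 4: at line 1 remove [xes,lsj] add [zdyq,stz] -> 6 lines: frzp spbr zdyq stz yhmw gnxs
Final line 2: spbr

Answer: spbr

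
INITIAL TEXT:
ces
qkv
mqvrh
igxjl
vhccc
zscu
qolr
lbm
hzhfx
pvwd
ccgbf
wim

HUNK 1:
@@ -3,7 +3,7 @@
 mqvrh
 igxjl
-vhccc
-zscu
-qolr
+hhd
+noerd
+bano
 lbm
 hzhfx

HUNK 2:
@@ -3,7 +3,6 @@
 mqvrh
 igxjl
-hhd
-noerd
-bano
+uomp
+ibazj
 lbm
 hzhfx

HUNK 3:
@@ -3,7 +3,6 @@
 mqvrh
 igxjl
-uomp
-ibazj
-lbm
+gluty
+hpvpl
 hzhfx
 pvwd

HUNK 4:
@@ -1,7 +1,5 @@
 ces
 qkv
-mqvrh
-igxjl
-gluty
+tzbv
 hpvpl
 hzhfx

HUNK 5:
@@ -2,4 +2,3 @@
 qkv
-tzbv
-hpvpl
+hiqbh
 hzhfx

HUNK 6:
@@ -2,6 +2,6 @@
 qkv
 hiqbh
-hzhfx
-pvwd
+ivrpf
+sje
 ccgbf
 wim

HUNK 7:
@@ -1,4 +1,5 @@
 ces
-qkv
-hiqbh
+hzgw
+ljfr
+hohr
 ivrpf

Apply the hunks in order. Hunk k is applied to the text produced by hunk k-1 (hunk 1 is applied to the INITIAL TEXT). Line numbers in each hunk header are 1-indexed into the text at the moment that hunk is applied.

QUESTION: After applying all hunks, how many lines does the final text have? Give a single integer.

Hunk 1: at line 3 remove [vhccc,zscu,qolr] add [hhd,noerd,bano] -> 12 lines: ces qkv mqvrh igxjl hhd noerd bano lbm hzhfx pvwd ccgbf wim
Hunk 2: at line 3 remove [hhd,noerd,bano] add [uomp,ibazj] -> 11 lines: ces qkv mqvrh igxjl uomp ibazj lbm hzhfx pvwd ccgbf wim
Hunk 3: at line 3 remove [uomp,ibazj,lbm] add [gluty,hpvpl] -> 10 lines: ces qkv mqvrh igxjl gluty hpvpl hzhfx pvwd ccgbf wim
Hunk 4: at line 1 remove [mqvrh,igxjl,gluty] add [tzbv] -> 8 lines: ces qkv tzbv hpvpl hzhfx pvwd ccgbf wim
Hunk 5: at line 2 remove [tzbv,hpvpl] add [hiqbh] -> 7 lines: ces qkv hiqbh hzhfx pvwd ccgbf wim
Hunk 6: at line 2 remove [hzhfx,pvwd] add [ivrpf,sje] -> 7 lines: ces qkv hiqbh ivrpf sje ccgbf wim
Hunk 7: at line 1 remove [qkv,hiqbh] add [hzgw,ljfr,hohr] -> 8 lines: ces hzgw ljfr hohr ivrpf sje ccgbf wim
Final line count: 8

Answer: 8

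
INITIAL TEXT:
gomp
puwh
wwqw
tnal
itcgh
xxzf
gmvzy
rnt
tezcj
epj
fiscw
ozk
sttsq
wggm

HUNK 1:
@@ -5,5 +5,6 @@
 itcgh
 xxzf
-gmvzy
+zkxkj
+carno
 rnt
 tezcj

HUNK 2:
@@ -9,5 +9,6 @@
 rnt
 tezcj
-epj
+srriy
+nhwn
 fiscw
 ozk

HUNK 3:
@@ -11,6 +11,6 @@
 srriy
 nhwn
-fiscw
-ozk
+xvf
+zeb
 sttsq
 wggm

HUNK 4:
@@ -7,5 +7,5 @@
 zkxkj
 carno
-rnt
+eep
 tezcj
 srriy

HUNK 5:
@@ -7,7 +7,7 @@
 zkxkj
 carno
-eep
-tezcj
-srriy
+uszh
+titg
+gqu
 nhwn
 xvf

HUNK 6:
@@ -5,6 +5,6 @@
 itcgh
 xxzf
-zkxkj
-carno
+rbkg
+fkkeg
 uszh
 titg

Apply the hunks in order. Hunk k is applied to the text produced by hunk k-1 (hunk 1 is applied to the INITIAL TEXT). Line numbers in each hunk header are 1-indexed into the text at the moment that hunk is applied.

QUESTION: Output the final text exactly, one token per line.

Answer: gomp
puwh
wwqw
tnal
itcgh
xxzf
rbkg
fkkeg
uszh
titg
gqu
nhwn
xvf
zeb
sttsq
wggm

Derivation:
Hunk 1: at line 5 remove [gmvzy] add [zkxkj,carno] -> 15 lines: gomp puwh wwqw tnal itcgh xxzf zkxkj carno rnt tezcj epj fiscw ozk sttsq wggm
Hunk 2: at line 9 remove [epj] add [srriy,nhwn] -> 16 lines: gomp puwh wwqw tnal itcgh xxzf zkxkj carno rnt tezcj srriy nhwn fiscw ozk sttsq wggm
Hunk 3: at line 11 remove [fiscw,ozk] add [xvf,zeb] -> 16 lines: gomp puwh wwqw tnal itcgh xxzf zkxkj carno rnt tezcj srriy nhwn xvf zeb sttsq wggm
Hunk 4: at line 7 remove [rnt] add [eep] -> 16 lines: gomp puwh wwqw tnal itcgh xxzf zkxkj carno eep tezcj srriy nhwn xvf zeb sttsq wggm
Hunk 5: at line 7 remove [eep,tezcj,srriy] add [uszh,titg,gqu] -> 16 lines: gomp puwh wwqw tnal itcgh xxzf zkxkj carno uszh titg gqu nhwn xvf zeb sttsq wggm
Hunk 6: at line 5 remove [zkxkj,carno] add [rbkg,fkkeg] -> 16 lines: gomp puwh wwqw tnal itcgh xxzf rbkg fkkeg uszh titg gqu nhwn xvf zeb sttsq wggm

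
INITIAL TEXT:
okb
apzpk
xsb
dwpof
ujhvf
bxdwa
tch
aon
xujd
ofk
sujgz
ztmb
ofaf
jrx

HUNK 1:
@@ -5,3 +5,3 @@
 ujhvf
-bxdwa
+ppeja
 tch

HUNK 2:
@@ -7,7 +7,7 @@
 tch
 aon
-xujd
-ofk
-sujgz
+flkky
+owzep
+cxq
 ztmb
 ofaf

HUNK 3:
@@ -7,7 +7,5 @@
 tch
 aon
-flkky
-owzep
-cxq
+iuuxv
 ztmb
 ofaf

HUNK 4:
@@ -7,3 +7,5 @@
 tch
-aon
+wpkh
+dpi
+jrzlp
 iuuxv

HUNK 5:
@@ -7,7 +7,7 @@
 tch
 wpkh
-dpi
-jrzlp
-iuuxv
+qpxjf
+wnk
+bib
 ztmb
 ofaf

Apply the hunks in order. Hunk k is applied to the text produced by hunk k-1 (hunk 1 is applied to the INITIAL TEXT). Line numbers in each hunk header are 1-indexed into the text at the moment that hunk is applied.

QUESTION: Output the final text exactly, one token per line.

Hunk 1: at line 5 remove [bxdwa] add [ppeja] -> 14 lines: okb apzpk xsb dwpof ujhvf ppeja tch aon xujd ofk sujgz ztmb ofaf jrx
Hunk 2: at line 7 remove [xujd,ofk,sujgz] add [flkky,owzep,cxq] -> 14 lines: okb apzpk xsb dwpof ujhvf ppeja tch aon flkky owzep cxq ztmb ofaf jrx
Hunk 3: at line 7 remove [flkky,owzep,cxq] add [iuuxv] -> 12 lines: okb apzpk xsb dwpof ujhvf ppeja tch aon iuuxv ztmb ofaf jrx
Hunk 4: at line 7 remove [aon] add [wpkh,dpi,jrzlp] -> 14 lines: okb apzpk xsb dwpof ujhvf ppeja tch wpkh dpi jrzlp iuuxv ztmb ofaf jrx
Hunk 5: at line 7 remove [dpi,jrzlp,iuuxv] add [qpxjf,wnk,bib] -> 14 lines: okb apzpk xsb dwpof ujhvf ppeja tch wpkh qpxjf wnk bib ztmb ofaf jrx

Answer: okb
apzpk
xsb
dwpof
ujhvf
ppeja
tch
wpkh
qpxjf
wnk
bib
ztmb
ofaf
jrx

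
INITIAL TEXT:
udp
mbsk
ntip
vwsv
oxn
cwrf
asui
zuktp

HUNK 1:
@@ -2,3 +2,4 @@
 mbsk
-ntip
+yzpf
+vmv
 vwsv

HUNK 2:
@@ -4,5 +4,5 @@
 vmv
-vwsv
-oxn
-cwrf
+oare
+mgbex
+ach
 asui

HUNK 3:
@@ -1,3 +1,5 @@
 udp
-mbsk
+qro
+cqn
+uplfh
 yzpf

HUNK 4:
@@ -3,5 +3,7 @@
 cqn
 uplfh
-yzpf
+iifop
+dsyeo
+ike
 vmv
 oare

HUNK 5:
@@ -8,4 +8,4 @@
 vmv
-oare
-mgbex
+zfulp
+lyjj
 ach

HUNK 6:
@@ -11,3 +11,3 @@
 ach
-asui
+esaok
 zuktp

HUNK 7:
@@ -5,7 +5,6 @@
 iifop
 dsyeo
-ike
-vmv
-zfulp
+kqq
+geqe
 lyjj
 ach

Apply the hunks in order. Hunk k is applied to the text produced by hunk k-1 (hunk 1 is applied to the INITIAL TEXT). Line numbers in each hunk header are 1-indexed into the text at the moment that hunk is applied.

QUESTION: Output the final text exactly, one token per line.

Answer: udp
qro
cqn
uplfh
iifop
dsyeo
kqq
geqe
lyjj
ach
esaok
zuktp

Derivation:
Hunk 1: at line 2 remove [ntip] add [yzpf,vmv] -> 9 lines: udp mbsk yzpf vmv vwsv oxn cwrf asui zuktp
Hunk 2: at line 4 remove [vwsv,oxn,cwrf] add [oare,mgbex,ach] -> 9 lines: udp mbsk yzpf vmv oare mgbex ach asui zuktp
Hunk 3: at line 1 remove [mbsk] add [qro,cqn,uplfh] -> 11 lines: udp qro cqn uplfh yzpf vmv oare mgbex ach asui zuktp
Hunk 4: at line 3 remove [yzpf] add [iifop,dsyeo,ike] -> 13 lines: udp qro cqn uplfh iifop dsyeo ike vmv oare mgbex ach asui zuktp
Hunk 5: at line 8 remove [oare,mgbex] add [zfulp,lyjj] -> 13 lines: udp qro cqn uplfh iifop dsyeo ike vmv zfulp lyjj ach asui zuktp
Hunk 6: at line 11 remove [asui] add [esaok] -> 13 lines: udp qro cqn uplfh iifop dsyeo ike vmv zfulp lyjj ach esaok zuktp
Hunk 7: at line 5 remove [ike,vmv,zfulp] add [kqq,geqe] -> 12 lines: udp qro cqn uplfh iifop dsyeo kqq geqe lyjj ach esaok zuktp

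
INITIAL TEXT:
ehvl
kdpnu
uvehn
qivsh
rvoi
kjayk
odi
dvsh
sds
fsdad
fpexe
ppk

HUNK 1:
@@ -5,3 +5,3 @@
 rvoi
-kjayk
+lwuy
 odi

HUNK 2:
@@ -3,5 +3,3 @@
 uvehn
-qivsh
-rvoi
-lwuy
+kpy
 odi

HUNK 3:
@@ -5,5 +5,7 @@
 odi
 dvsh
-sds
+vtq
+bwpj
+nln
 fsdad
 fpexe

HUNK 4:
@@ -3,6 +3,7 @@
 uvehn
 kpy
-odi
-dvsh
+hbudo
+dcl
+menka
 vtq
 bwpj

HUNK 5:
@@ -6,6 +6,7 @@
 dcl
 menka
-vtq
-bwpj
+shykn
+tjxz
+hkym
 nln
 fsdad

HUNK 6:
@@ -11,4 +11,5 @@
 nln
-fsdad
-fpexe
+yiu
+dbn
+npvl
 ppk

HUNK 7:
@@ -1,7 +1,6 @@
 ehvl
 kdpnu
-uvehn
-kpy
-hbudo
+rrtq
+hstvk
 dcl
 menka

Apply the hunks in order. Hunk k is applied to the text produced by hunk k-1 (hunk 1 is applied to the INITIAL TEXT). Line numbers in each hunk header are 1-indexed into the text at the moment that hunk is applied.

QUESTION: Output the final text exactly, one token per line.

Answer: ehvl
kdpnu
rrtq
hstvk
dcl
menka
shykn
tjxz
hkym
nln
yiu
dbn
npvl
ppk

Derivation:
Hunk 1: at line 5 remove [kjayk] add [lwuy] -> 12 lines: ehvl kdpnu uvehn qivsh rvoi lwuy odi dvsh sds fsdad fpexe ppk
Hunk 2: at line 3 remove [qivsh,rvoi,lwuy] add [kpy] -> 10 lines: ehvl kdpnu uvehn kpy odi dvsh sds fsdad fpexe ppk
Hunk 3: at line 5 remove [sds] add [vtq,bwpj,nln] -> 12 lines: ehvl kdpnu uvehn kpy odi dvsh vtq bwpj nln fsdad fpexe ppk
Hunk 4: at line 3 remove [odi,dvsh] add [hbudo,dcl,menka] -> 13 lines: ehvl kdpnu uvehn kpy hbudo dcl menka vtq bwpj nln fsdad fpexe ppk
Hunk 5: at line 6 remove [vtq,bwpj] add [shykn,tjxz,hkym] -> 14 lines: ehvl kdpnu uvehn kpy hbudo dcl menka shykn tjxz hkym nln fsdad fpexe ppk
Hunk 6: at line 11 remove [fsdad,fpexe] add [yiu,dbn,npvl] -> 15 lines: ehvl kdpnu uvehn kpy hbudo dcl menka shykn tjxz hkym nln yiu dbn npvl ppk
Hunk 7: at line 1 remove [uvehn,kpy,hbudo] add [rrtq,hstvk] -> 14 lines: ehvl kdpnu rrtq hstvk dcl menka shykn tjxz hkym nln yiu dbn npvl ppk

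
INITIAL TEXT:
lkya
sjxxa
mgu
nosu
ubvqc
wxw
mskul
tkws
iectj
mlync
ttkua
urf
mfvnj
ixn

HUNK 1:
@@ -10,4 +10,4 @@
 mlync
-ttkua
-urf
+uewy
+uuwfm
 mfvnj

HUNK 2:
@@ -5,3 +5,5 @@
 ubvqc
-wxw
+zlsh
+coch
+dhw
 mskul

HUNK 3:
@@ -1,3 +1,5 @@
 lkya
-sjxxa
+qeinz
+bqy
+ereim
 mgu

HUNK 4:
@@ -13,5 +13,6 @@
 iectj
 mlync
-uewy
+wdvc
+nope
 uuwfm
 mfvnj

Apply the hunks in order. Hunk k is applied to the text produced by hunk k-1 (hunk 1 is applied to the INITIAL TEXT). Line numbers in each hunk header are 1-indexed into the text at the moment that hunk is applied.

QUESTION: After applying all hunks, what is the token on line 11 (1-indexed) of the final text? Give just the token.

Hunk 1: at line 10 remove [ttkua,urf] add [uewy,uuwfm] -> 14 lines: lkya sjxxa mgu nosu ubvqc wxw mskul tkws iectj mlync uewy uuwfm mfvnj ixn
Hunk 2: at line 5 remove [wxw] add [zlsh,coch,dhw] -> 16 lines: lkya sjxxa mgu nosu ubvqc zlsh coch dhw mskul tkws iectj mlync uewy uuwfm mfvnj ixn
Hunk 3: at line 1 remove [sjxxa] add [qeinz,bqy,ereim] -> 18 lines: lkya qeinz bqy ereim mgu nosu ubvqc zlsh coch dhw mskul tkws iectj mlync uewy uuwfm mfvnj ixn
Hunk 4: at line 13 remove [uewy] add [wdvc,nope] -> 19 lines: lkya qeinz bqy ereim mgu nosu ubvqc zlsh coch dhw mskul tkws iectj mlync wdvc nope uuwfm mfvnj ixn
Final line 11: mskul

Answer: mskul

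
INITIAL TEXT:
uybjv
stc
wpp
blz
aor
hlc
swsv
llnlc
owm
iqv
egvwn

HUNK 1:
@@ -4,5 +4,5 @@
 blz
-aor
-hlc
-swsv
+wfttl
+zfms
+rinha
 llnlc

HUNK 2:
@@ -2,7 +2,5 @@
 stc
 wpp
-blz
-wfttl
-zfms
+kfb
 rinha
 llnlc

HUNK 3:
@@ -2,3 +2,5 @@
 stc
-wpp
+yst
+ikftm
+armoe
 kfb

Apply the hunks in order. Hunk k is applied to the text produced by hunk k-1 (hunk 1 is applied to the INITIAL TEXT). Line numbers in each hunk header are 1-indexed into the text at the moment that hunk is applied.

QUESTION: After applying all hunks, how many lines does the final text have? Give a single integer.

Answer: 11

Derivation:
Hunk 1: at line 4 remove [aor,hlc,swsv] add [wfttl,zfms,rinha] -> 11 lines: uybjv stc wpp blz wfttl zfms rinha llnlc owm iqv egvwn
Hunk 2: at line 2 remove [blz,wfttl,zfms] add [kfb] -> 9 lines: uybjv stc wpp kfb rinha llnlc owm iqv egvwn
Hunk 3: at line 2 remove [wpp] add [yst,ikftm,armoe] -> 11 lines: uybjv stc yst ikftm armoe kfb rinha llnlc owm iqv egvwn
Final line count: 11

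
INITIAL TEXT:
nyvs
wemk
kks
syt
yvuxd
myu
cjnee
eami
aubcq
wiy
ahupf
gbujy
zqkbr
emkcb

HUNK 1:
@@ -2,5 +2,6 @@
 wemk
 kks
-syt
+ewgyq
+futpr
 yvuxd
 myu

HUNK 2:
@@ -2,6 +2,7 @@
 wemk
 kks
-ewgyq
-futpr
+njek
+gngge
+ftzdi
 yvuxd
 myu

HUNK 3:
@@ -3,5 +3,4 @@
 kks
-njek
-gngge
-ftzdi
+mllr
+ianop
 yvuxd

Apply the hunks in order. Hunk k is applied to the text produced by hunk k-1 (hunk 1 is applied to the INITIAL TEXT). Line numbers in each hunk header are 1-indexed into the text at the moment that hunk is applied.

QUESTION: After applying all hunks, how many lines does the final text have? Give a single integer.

Hunk 1: at line 2 remove [syt] add [ewgyq,futpr] -> 15 lines: nyvs wemk kks ewgyq futpr yvuxd myu cjnee eami aubcq wiy ahupf gbujy zqkbr emkcb
Hunk 2: at line 2 remove [ewgyq,futpr] add [njek,gngge,ftzdi] -> 16 lines: nyvs wemk kks njek gngge ftzdi yvuxd myu cjnee eami aubcq wiy ahupf gbujy zqkbr emkcb
Hunk 3: at line 3 remove [njek,gngge,ftzdi] add [mllr,ianop] -> 15 lines: nyvs wemk kks mllr ianop yvuxd myu cjnee eami aubcq wiy ahupf gbujy zqkbr emkcb
Final line count: 15

Answer: 15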